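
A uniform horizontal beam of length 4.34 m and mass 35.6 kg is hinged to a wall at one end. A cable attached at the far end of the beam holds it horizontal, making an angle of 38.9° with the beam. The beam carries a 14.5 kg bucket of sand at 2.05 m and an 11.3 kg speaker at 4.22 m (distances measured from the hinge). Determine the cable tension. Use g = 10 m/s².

T ≈ 567 N

Sum moments about the hinge (the unknown hinge reaction has zero arm there).
Beam weight: 35.6 × 10 = 356 N down at 2.17 m → arm 2.17 m, τ = 356 × 2.17 = 772.5 N·m clockwise.
Bucket of sand: 14.5 × 10 = 145 N down at 2.05 m → arm 2.05 m, τ = 145 × 2.05 = 297.2 N·m clockwise.
Speaker: 11.3 × 10 = 113 N down at 4.22 m → arm 4.22 m, τ = 113 × 4.22 = 476.9 N·m clockwise.
Total clockwise load moment = 1547 N·m.
The cable tension T acts at 4.34 m; only its component perpendicular to the beam, T sinθ, produces torque. sin 38.9° = 0.628.
Setting net torque to zero: T × 4.34 × 0.628 = 1547 → T = 1547 / 2.726 = 567 N.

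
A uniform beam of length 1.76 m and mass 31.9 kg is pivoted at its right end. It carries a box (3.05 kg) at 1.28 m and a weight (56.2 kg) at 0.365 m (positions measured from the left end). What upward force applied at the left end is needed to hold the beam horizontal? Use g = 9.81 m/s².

Sum moments about the right end (the unknown pivot reaction has zero arm there).
Beam weight: 31.9 × 9.81 = 312.9 N down at 0.88 m → arm 0.88 m, τ = 312.9 × 0.88 = 275.4 N·m counterclockwise.
Box: 3.05 × 9.81 = 29.92 N down at 1.28 m → arm 0.48 m, τ = 29.92 × 0.48 = 14.36 N·m counterclockwise.
Weight: 56.2 × 9.81 = 551.3 N down at 0.365 m → arm 1.395 m, τ = 551.3 × 1.395 = 769.1 N·m counterclockwise.
Net moment of the loads = 1059 N·m counterclockwise.
The upward force F acts at the left end, arm 1.76 m, giving F × 1.76 clockwise.
Balancing moments: F × 1.76 = 1059, giving F = 1059 / 1.76 = 602 N.

F ≈ 602 N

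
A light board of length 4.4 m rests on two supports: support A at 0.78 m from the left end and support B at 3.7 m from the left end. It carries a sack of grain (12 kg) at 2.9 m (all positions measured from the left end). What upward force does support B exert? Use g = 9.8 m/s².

Take moments about support A.
Sack of grain: 12 × 9.8 = 117.6 N down at 2.9 m → arm 2.12 m, τ = 117.6 × 2.12 = 249.3 N·m clockwise.
Net load moment about support A = 249.3 N·m clockwise.
Reaction R at support B is upward at 3.7 m, arm 2.92 m → moment R × 2.92 counterclockwise.
Setting net torque to zero: R × 2.92 = 249.3 → R = 85.4 N.

R_B ≈ 85.4 N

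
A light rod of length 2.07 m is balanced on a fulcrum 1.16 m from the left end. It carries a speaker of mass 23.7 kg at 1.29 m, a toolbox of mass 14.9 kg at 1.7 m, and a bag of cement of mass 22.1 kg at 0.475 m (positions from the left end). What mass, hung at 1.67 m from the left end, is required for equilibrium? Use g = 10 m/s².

About the fulcrum (at 1.16 m from the left end):
Speaker: 23.7 × 10 = 237 N down at 1.29 m → arm 0.13 m, τ = 237 × 0.13 = 30.81 N·m clockwise.
Toolbox: 14.9 × 10 = 149 N down at 1.7 m → arm 0.54 m, τ = 149 × 0.54 = 80.46 N·m clockwise.
Bag of cement: 22.1 × 10 = 221 N down at 0.475 m → arm 0.685 m, τ = 221 × 0.685 = 151.4 N·m counterclockwise.
Net moment of known loads = 40.13 N·m counterclockwise.
An unknown mass m at 1.67 m has arm 0.51 m; its moment is m·g·0.51 clockwise.
Στ = 0 ⇒ m × 10 × 0.51 = 40.13 ⇒ m = 40.13 / (10 × 0.51) = 7.87 kg.

m ≈ 7.87 kg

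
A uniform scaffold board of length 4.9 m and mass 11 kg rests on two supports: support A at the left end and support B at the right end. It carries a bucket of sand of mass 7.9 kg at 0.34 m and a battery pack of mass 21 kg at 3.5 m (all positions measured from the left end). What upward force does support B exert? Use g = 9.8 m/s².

Choose support A as the axis so its reaction then has zero moment arm.
Beam weight: 11 × 9.8 = 107.8 N down at 2.45 m → arm 2.45 m, τ = 107.8 × 2.45 = 264.1 N·m clockwise.
Bucket of sand: 7.9 × 9.8 = 77.42 N down at 0.34 m → arm 0.34 m, τ = 77.42 × 0.34 = 26.32 N·m clockwise.
Battery pack: 21 × 9.8 = 205.8 N down at 3.5 m → arm 3.5 m, τ = 205.8 × 3.5 = 720.3 N·m clockwise.
Net load moment about support A = 1011 N·m clockwise.
Reaction R at support B is upward at 4.9 m, arm 4.9 m → moment R × 4.9 counterclockwise.
Στ = 0 ⇒ R × 4.9 = 1011 ⇒ R = 206 N.

R_B ≈ 206 N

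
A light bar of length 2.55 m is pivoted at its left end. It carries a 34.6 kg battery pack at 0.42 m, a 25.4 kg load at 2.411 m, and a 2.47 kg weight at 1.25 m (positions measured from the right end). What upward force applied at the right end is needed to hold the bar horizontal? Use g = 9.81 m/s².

Choose the left end as the axis so the unknown pivot reaction has zero arm there.
Battery pack: 34.6 × 9.81 = 339.4 N down at 0.42 m → arm 2.13 m, τ = 339.4 × 2.13 = 722.9 N·m clockwise.
Load: 25.4 × 9.81 = 249.2 N down at 2.411 m → arm 0.139 m, τ = 249.2 × 0.139 = 34.64 N·m clockwise.
Weight: 2.47 × 9.81 = 24.23 N down at 1.25 m → arm 1.3 m, τ = 24.23 × 1.3 = 31.5 N·m clockwise.
Net moment of the loads = 789 N·m clockwise.
The upward force F acts at the right end, arm 2.55 m, giving F × 2.55 counterclockwise.
Setting net torque to zero: F × 2.55 = 789 → F = 789 / 2.55 = 309 N.

F ≈ 309 N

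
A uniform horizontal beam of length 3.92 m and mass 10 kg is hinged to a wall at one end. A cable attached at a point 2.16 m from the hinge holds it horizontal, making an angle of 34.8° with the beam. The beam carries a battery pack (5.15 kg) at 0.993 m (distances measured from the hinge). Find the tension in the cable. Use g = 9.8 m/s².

Take moments about the hinge.
Beam weight: 10 × 9.8 = 98 N down at 1.96 m → arm 1.96 m, τ = 98 × 1.96 = 192.1 N·m clockwise.
Battery pack: 5.15 × 9.8 = 50.47 N down at 0.993 m → arm 0.993 m, τ = 50.47 × 0.993 = 50.12 N·m clockwise.
Total clockwise load moment = 242.2 N·m.
The cable tension T acts at 2.16 m; only its component perpendicular to the beam, T sinθ, produces torque. sin 34.8° = 0.5707.
Στ = 0 ⇒ T × 2.16 × 0.5707 = 242.2 ⇒ T = 242.2 / 1.233 = 196 N.

T ≈ 196 N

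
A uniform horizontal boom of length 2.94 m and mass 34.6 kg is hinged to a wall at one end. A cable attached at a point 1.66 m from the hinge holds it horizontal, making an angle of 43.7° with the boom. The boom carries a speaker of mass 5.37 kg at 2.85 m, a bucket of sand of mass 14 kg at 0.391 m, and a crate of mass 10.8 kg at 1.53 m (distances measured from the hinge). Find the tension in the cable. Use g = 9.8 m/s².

T ≈ 753 N

About the hinge:
Beam weight: 34.6 × 9.8 = 339.1 N down at 1.47 m → arm 1.47 m, τ = 339.1 × 1.47 = 498.5 N·m clockwise.
Speaker: 5.37 × 9.8 = 52.63 N down at 2.85 m → arm 2.85 m, τ = 52.63 × 2.85 = 150 N·m clockwise.
Bucket of sand: 14 × 9.8 = 137.2 N down at 0.391 m → arm 0.391 m, τ = 137.2 × 0.391 = 53.65 N·m clockwise.
Crate: 10.8 × 9.8 = 105.8 N down at 1.53 m → arm 1.53 m, τ = 105.8 × 1.53 = 161.9 N·m clockwise.
Total clockwise load moment = 864 N·m.
The cable tension T acts at 1.66 m; only its component perpendicular to the boom, T sinθ, produces torque. sin 43.7° = 0.6909.
Στ = 0 ⇒ T × 1.66 × 0.6909 = 864 ⇒ T = 864 / 1.147 = 753 N.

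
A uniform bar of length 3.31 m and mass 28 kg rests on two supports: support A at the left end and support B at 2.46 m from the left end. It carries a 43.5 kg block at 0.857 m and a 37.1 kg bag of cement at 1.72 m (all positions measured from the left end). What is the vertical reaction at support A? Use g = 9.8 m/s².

R_A ≈ 477 N

Take moments about support B.
Beam weight: 28 × 9.8 = 274.4 N down at 1.655 m → arm 0.805 m, τ = 274.4 × 0.805 = 220.9 N·m counterclockwise.
Block: 43.5 × 9.8 = 426.3 N down at 0.857 m → arm 1.603 m, τ = 426.3 × 1.603 = 683.4 N·m counterclockwise.
Bag of cement: 37.1 × 9.8 = 363.6 N down at 1.72 m → arm 0.74 m, τ = 363.6 × 0.74 = 269.1 N·m counterclockwise.
Net load moment about support B = 1173 N·m counterclockwise.
Reaction R at support A is upward at 0 m, arm 2.46 m → moment R × 2.46 clockwise.
Setting net torque to zero: R × 2.46 = 1173 → R = 477 N.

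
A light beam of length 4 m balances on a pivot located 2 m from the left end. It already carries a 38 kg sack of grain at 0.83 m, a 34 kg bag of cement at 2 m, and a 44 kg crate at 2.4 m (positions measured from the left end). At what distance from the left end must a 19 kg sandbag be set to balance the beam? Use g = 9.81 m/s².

x ≈ 3.41 m from the left end

Take moments about the pivot (at 2 m from the left end).
Sack of grain: 38 × 9.81 = 372.8 N down at 0.83 m → arm 1.17 m, τ = 372.8 × 1.17 = 436.2 N·m counterclockwise.
Bag of cement: acts at the pivot, moment arm 0 → no torque.
Crate: 44 × 9.81 = 431.6 N down at 2.4 m → arm 0.4 m, τ = 431.6 × 0.4 = 172.6 N·m clockwise.
Net moment of existing loads = 263.6 N·m counterclockwise.
The sandbag weighs 19 × 9.81 = 186.4 N and must supply an equal clockwise moment, so its lever arm about the pivot is 263.6 / 186.4 = 1.41 m.
That puts it at 2 + 1.41 = 3.41 m from the left end.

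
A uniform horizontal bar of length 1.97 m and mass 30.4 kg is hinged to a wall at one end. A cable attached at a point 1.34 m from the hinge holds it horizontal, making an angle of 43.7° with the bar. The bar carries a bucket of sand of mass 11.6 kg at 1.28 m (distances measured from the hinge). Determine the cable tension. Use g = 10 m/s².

T ≈ 484 N

Taking torques about the hinge:
Beam weight: 30.4 × 10 = 304 N down at 0.985 m → arm 0.985 m, τ = 304 × 0.985 = 299.4 N·m clockwise.
Bucket of sand: 11.6 × 10 = 116 N down at 1.28 m → arm 1.28 m, τ = 116 × 1.28 = 148.5 N·m clockwise.
Total clockwise load moment = 447.9 N·m.
The cable tension T acts at 1.34 m; only its component perpendicular to the bar, T sinθ, produces torque. sin 43.7° = 0.6909.
Setting net torque to zero: T × 1.34 × 0.6909 = 447.9 → T = 447.9 / 0.9258 = 484 N.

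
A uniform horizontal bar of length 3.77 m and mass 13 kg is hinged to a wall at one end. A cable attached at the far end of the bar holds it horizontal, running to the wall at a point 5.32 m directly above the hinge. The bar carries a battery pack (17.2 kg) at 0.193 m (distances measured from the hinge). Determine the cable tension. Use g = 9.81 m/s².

Take moments about the hinge.
Beam weight: 13 × 9.81 = 127.5 N down at 1.885 m → arm 1.885 m, τ = 127.5 × 1.885 = 240.3 N·m clockwise.
Battery pack: 17.2 × 9.81 = 168.7 N down at 0.193 m → arm 0.193 m, τ = 168.7 × 0.193 = 32.56 N·m clockwise.
Total clockwise load moment = 272.9 N·m.
The cable tension T acts at 3.77 m; only its component perpendicular to the bar, T sinθ, produces torque. sinθ = h/√(h²+d²) = 5.32/√(5.32²+3.77²) = 0.8159.
Balancing moments: T × 3.77 × 0.8159 = 272.9, giving T = 272.9 / 3.076 = 88.7 N.

T ≈ 88.7 N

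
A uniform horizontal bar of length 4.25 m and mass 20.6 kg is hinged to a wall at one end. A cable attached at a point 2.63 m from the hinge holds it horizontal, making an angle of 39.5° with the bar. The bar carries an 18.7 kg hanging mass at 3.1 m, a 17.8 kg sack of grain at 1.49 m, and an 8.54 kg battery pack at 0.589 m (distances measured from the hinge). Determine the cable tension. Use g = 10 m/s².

T ≈ 797 N

Sum moments about the hinge (the unknown hinge reaction has zero arm there).
Beam weight: 20.6 × 10 = 206 N down at 2.125 m → arm 2.125 m, τ = 206 × 2.125 = 437.8 N·m clockwise.
Hanging mass: 18.7 × 10 = 187 N down at 3.1 m → arm 3.1 m, τ = 187 × 3.1 = 579.7 N·m clockwise.
Sack of grain: 17.8 × 10 = 178 N down at 1.49 m → arm 1.49 m, τ = 178 × 1.49 = 265.2 N·m clockwise.
Battery pack: 8.54 × 10 = 85.4 N down at 0.589 m → arm 0.589 m, τ = 85.4 × 0.589 = 50.3 N·m clockwise.
Total clockwise load moment = 1333 N·m.
The cable tension T acts at 2.63 m; only its component perpendicular to the bar, T sinθ, produces torque. sin 39.5° = 0.6361.
Balancing moments: T × 2.63 × 0.6361 = 1333, giving T = 1333 / 1.673 = 797 N.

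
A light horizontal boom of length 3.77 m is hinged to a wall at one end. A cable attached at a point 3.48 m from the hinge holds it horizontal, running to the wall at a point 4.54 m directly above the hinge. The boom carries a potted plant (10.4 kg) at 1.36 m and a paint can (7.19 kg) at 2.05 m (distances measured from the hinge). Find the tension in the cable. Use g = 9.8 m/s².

Take moments about the hinge.
Potted plant: 10.4 × 9.8 = 101.9 N down at 1.36 m → arm 1.36 m, τ = 101.9 × 1.36 = 138.6 N·m clockwise.
Paint can: 7.19 × 9.8 = 70.46 N down at 2.05 m → arm 2.05 m, τ = 70.46 × 2.05 = 144.4 N·m clockwise.
Total clockwise load moment = 283 N·m.
The cable tension T acts at 3.48 m; only its component perpendicular to the boom, T sinθ, produces torque. sinθ = h/√(h²+d²) = 4.54/√(4.54²+3.48²) = 0.7937.
Setting net torque to zero: T × 3.48 × 0.7937 = 283 → T = 283 / 2.762 = 102 N.

T ≈ 102 N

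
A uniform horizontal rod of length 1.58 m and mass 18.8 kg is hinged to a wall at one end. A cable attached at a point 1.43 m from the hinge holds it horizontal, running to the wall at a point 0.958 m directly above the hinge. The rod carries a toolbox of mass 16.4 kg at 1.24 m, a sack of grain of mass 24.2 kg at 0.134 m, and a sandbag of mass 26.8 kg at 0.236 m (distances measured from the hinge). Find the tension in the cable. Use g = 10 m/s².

T ≈ 562 N

Choose the hinge as the axis so the unknown hinge reaction has zero arm there.
Beam weight: 18.8 × 10 = 188 N down at 0.79 m → arm 0.79 m, τ = 188 × 0.79 = 148.5 N·m clockwise.
Toolbox: 16.4 × 10 = 164 N down at 1.24 m → arm 1.24 m, τ = 164 × 1.24 = 203.4 N·m clockwise.
Sack of grain: 24.2 × 10 = 242 N down at 0.134 m → arm 0.134 m, τ = 242 × 0.134 = 32.43 N·m clockwise.
Sandbag: 26.8 × 10 = 268 N down at 0.236 m → arm 0.236 m, τ = 268 × 0.236 = 63.25 N·m clockwise.
Total clockwise load moment = 447.6 N·m.
The cable tension T acts at 1.43 m; only its component perpendicular to the rod, T sinθ, produces torque. sinθ = h/√(h²+d²) = 0.958/√(0.958²+1.43²) = 0.5566.
For rotational equilibrium, T × 1.43 × 0.5566 = 447.6, so T = 447.6 / 0.7959 = 562 N.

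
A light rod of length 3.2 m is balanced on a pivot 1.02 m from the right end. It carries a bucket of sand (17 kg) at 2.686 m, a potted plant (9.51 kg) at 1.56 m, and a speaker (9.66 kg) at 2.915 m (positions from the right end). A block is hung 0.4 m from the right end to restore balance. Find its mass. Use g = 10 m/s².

m ≈ 83.5 kg

Sum moments about the pivot (at 1.02 m from the right end) (the support reaction has zero arm there).
Bucket of sand: 17 × 10 = 170 N down at 2.686 m → arm 1.666 m, τ = 170 × 1.666 = 283.2 N·m counterclockwise.
Potted plant: 9.51 × 10 = 95.1 N down at 1.56 m → arm 0.54 m, τ = 95.1 × 0.54 = 51.35 N·m counterclockwise.
Speaker: 9.66 × 10 = 96.6 N down at 2.915 m → arm 1.895 m, τ = 96.6 × 1.895 = 183.1 N·m counterclockwise.
Net moment of known loads = 517.6 N·m counterclockwise.
An unknown mass m at 0.4 m has arm 0.62 m; its moment is m·g·0.62 clockwise.
Στ = 0 ⇒ m × 10 × 0.62 = 517.6 ⇒ m = 517.6 / (10 × 0.62) = 83.5 kg.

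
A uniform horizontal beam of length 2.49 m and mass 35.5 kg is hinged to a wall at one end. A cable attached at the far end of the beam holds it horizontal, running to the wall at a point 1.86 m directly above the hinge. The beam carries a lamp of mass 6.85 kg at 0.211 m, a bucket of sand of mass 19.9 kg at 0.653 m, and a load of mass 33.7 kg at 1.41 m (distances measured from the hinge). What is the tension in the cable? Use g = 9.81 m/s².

Take moments about the hinge.
Beam weight: 35.5 × 9.81 = 348.3 N down at 1.245 m → arm 1.245 m, τ = 348.3 × 1.245 = 433.6 N·m clockwise.
Lamp: 6.85 × 9.81 = 67.2 N down at 0.211 m → arm 0.211 m, τ = 67.2 × 0.211 = 14.18 N·m clockwise.
Bucket of sand: 19.9 × 9.81 = 195.2 N down at 0.653 m → arm 0.653 m, τ = 195.2 × 0.653 = 127.5 N·m clockwise.
Load: 33.7 × 9.81 = 330.6 N down at 1.41 m → arm 1.41 m, τ = 330.6 × 1.41 = 466.1 N·m clockwise.
Total clockwise load moment = 1041 N·m.
The cable tension T acts at 2.49 m; only its component perpendicular to the beam, T sinθ, produces torque. sinθ = h/√(h²+d²) = 1.86/√(1.86²+2.49²) = 0.5985.
Setting net torque to zero: T × 2.49 × 0.5985 = 1041 → T = 1041 / 1.49 = 699 N.

T ≈ 699 N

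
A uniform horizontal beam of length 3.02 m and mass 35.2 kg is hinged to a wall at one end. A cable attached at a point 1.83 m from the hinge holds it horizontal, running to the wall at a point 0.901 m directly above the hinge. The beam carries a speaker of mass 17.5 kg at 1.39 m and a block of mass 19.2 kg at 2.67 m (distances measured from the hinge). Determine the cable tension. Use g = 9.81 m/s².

T ≈ 1560 N

Take moments about the hinge.
Beam weight: 35.2 × 9.81 = 345.3 N down at 1.51 m → arm 1.51 m, τ = 345.3 × 1.51 = 521.4 N·m clockwise.
Speaker: 17.5 × 9.81 = 171.7 N down at 1.39 m → arm 1.39 m, τ = 171.7 × 1.39 = 238.7 N·m clockwise.
Block: 19.2 × 9.81 = 188.4 N down at 2.67 m → arm 2.67 m, τ = 188.4 × 2.67 = 503 N·m clockwise.
Total clockwise load moment = 1263 N·m.
The cable tension T acts at 1.83 m; only its component perpendicular to the beam, T sinθ, produces torque. sinθ = h/√(h²+d²) = 0.901/√(0.901²+1.83²) = 0.4417.
Balancing moments: T × 1.83 × 0.4417 = 1263, giving T = 1263 / 0.8083 = 1560 N.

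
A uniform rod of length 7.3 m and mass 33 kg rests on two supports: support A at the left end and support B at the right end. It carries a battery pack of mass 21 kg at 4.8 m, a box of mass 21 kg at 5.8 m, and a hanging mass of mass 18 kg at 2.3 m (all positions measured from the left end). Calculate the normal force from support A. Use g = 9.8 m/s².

Taking torques about support B:
Beam weight: 33 × 9.8 = 323.4 N down at 3.65 m → arm 3.65 m, τ = 323.4 × 3.65 = 1180 N·m counterclockwise.
Battery pack: 21 × 9.8 = 205.8 N down at 4.8 m → arm 2.5 m, τ = 205.8 × 2.5 = 514.5 N·m counterclockwise.
Box: 21 × 9.8 = 205.8 N down at 5.8 m → arm 1.5 m, τ = 205.8 × 1.5 = 308.7 N·m counterclockwise.
Hanging mass: 18 × 9.8 = 176.4 N down at 2.3 m → arm 5 m, τ = 176.4 × 5 = 882 N·m counterclockwise.
Net load moment about support B = 2885 N·m counterclockwise.
Reaction R at support A is upward at 0 m, arm 7.3 m → moment R × 7.3 clockwise.
Setting net torque to zero: R × 7.3 = 2885 → R = 395 N.

R_A ≈ 395 N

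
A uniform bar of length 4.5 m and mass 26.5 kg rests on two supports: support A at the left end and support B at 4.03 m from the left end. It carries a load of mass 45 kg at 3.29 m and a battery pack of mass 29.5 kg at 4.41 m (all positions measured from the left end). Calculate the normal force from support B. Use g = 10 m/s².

Choose support A as the axis so its reaction then has zero moment arm.
Beam weight: 26.5 × 10 = 265 N down at 2.25 m → arm 2.25 m, τ = 265 × 2.25 = 596.2 N·m clockwise.
Load: 45 × 10 = 450 N down at 3.29 m → arm 3.29 m, τ = 450 × 3.29 = 1480 N·m clockwise.
Battery pack: 29.5 × 10 = 295 N down at 4.41 m → arm 4.41 m, τ = 295 × 4.41 = 1301 N·m clockwise.
Net load moment about support A = 3377 N·m clockwise.
Reaction R at support B is upward at 4.03 m, arm 4.03 m → moment R × 4.03 counterclockwise.
Στ = 0 ⇒ R × 4.03 = 3377 ⇒ R = 838 N.

R_B ≈ 838 N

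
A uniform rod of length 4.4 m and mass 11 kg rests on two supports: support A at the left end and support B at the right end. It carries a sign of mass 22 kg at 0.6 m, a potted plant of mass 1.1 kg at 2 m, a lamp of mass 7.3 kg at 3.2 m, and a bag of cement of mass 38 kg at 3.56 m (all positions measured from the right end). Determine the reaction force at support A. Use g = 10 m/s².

Sum moments about support B (its reaction then has zero moment arm).
Beam weight: 11 × 10 = 110 N down at 2.2 m → arm 2.2 m, τ = 110 × 2.2 = 242 N·m counterclockwise.
Sign: 22 × 10 = 220 N down at 0.6 m → arm 0.6 m, τ = 220 × 0.6 = 132 N·m counterclockwise.
Potted plant: 1.1 × 10 = 11 N down at 2 m → arm 2 m, τ = 11 × 2 = 22 N·m counterclockwise.
Lamp: 7.3 × 10 = 73 N down at 3.2 m → arm 3.2 m, τ = 73 × 3.2 = 233.6 N·m counterclockwise.
Bag of cement: 38 × 10 = 380 N down at 3.56 m → arm 3.56 m, τ = 380 × 3.56 = 1353 N·m counterclockwise.
Net load moment about support B = 1983 N·m counterclockwise.
Reaction R at support A is upward at 4.4 m, arm 4.4 m → moment R × 4.4 clockwise.
Στ = 0 ⇒ R × 4.4 = 1983 ⇒ R = 451 N.

R_A ≈ 451 N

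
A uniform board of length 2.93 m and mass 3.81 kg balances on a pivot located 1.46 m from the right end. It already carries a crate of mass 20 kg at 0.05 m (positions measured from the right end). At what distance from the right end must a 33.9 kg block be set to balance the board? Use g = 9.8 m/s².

x ≈ 2.29 m from the right end

About the pivot (at 1.46 m from the right end):
Beam weight: 3.81 × 9.8 = 37.34 N down at 1.465 m → arm 0.005 m, τ = 37.34 × 0.005 = 0.1867 N·m counterclockwise.
Crate: 20 × 9.8 = 196 N down at 0.05 m → arm 1.41 m, τ = 196 × 1.41 = 276.4 N·m clockwise.
Net moment of existing loads = 276.2 N·m clockwise.
The block weighs 33.9 × 9.8 = 332.2 N and must supply an equal counterclockwise moment, so its lever arm about the pivot is 276.2 / 332.2 = 0.831 m.
That puts it at 1.46 + 0.831 = 2.29 m from the right end.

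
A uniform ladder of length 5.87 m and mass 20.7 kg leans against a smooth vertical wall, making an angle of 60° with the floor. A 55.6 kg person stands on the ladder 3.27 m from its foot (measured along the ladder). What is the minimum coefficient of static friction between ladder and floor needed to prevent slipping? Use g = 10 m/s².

μ_min ≈ 0.313

Choose the foot of the ladder as the axis so the floor normal and friction both act there and drop out.
Ladder weight 20.7×10 = 207 N acts at 2.935 m along the ladder; its horizontal arm is 2.935·cos60° = 1.468 m → τ = 303.9 N·m clockwise.
Person: 55.6×10 = 556 N at 3.27 m → arm 1.635 m → τ = 909.1 N·m clockwise.
Wall normal N acts horizontally at the top; its moment arm is the height L sinθ = 5.87·sin60° = 5.084 m, counterclockwise.
Balancing moments: N × 5.084 = 1213, giving N = 238.6 N.
ΣFx = 0 ⇒ f = N_wall = 238.6 N. ΣFy = 0 ⇒ N_floor = 763 N.
μ_min = f / N_floor = 238.6 / 763 = 0.313.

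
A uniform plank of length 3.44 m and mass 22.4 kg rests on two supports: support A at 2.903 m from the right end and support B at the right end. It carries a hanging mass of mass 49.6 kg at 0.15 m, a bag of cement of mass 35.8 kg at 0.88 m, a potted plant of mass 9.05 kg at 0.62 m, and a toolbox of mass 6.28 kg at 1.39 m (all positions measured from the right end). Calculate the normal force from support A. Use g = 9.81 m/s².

R_A ≈ 310 N

About support B:
Beam weight: 22.4 × 9.81 = 219.7 N down at 1.72 m → arm 1.72 m, τ = 219.7 × 1.72 = 377.9 N·m counterclockwise.
Hanging mass: 49.6 × 9.81 = 486.6 N down at 0.15 m → arm 0.15 m, τ = 486.6 × 0.15 = 72.99 N·m counterclockwise.
Bag of cement: 35.8 × 9.81 = 351.2 N down at 0.88 m → arm 0.88 m, τ = 351.2 × 0.88 = 309.1 N·m counterclockwise.
Potted plant: 9.05 × 9.81 = 88.78 N down at 0.62 m → arm 0.62 m, τ = 88.78 × 0.62 = 55.04 N·m counterclockwise.
Toolbox: 6.28 × 9.81 = 61.61 N down at 1.39 m → arm 1.39 m, τ = 61.61 × 1.39 = 85.64 N·m counterclockwise.
Net load moment about support B = 900.7 N·m counterclockwise.
Reaction R at support A is upward at 2.903 m, arm 2.903 m → moment R × 2.903 clockwise.
Balancing moments: R × 2.903 = 900.7, giving R = 310 N.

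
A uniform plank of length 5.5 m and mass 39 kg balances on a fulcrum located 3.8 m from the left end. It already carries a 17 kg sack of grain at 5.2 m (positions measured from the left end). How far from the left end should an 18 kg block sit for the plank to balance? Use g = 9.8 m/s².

x ≈ 4.75 m from the left end

Sum moments about the fulcrum (at 3.8 m from the left end) (the support reaction has zero arm there).
Beam weight: 39 × 9.8 = 382.2 N down at 2.75 m → arm 1.05 m, τ = 382.2 × 1.05 = 401.3 N·m counterclockwise.
Sack of grain: 17 × 9.8 = 166.6 N down at 5.2 m → arm 1.4 m, τ = 166.6 × 1.4 = 233.2 N·m clockwise.
Net moment of existing loads = 168.1 N·m counterclockwise.
The block weighs 18 × 9.8 = 176.4 N and must supply an equal clockwise moment, so its lever arm about the fulcrum is 168.1 / 176.4 = 0.953 m.
That puts it at 3.8 + 0.953 = 4.75 m from the left end.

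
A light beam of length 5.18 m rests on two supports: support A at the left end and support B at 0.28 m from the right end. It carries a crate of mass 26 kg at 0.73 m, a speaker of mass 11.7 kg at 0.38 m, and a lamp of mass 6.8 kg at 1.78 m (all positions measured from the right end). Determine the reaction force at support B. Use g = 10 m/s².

Choose support A as the axis so its reaction then has zero moment arm.
Crate: 26 × 10 = 260 N down at 0.73 m → arm 4.45 m, τ = 260 × 4.45 = 1157 N·m clockwise.
Speaker: 11.7 × 10 = 117 N down at 0.38 m → arm 4.8 m, τ = 117 × 4.8 = 561.6 N·m clockwise.
Lamp: 6.8 × 10 = 68 N down at 1.78 m → arm 3.4 m, τ = 68 × 3.4 = 231.2 N·m clockwise.
Net load moment about support A = 1950 N·m clockwise.
Reaction R at support B is upward at 0.28 m, arm 4.9 m → moment R × 4.9 counterclockwise.
Setting net torque to zero: R × 4.9 = 1950 → R = 398 N.

R_B ≈ 398 N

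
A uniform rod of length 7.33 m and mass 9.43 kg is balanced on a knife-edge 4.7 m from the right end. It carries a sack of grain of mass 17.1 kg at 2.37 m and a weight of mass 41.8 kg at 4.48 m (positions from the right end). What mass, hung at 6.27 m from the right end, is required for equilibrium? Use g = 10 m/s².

Take moments about the knife-edge (at 4.7 m from the right end).
Beam weight: 9.43 × 10 = 94.3 N down at 3.665 m → arm 1.035 m, τ = 94.3 × 1.035 = 97.6 N·m clockwise.
Sack of grain: 17.1 × 10 = 171 N down at 2.37 m → arm 2.33 m, τ = 171 × 2.33 = 398.4 N·m clockwise.
Weight: 41.8 × 10 = 418 N down at 4.48 m → arm 0.22 m, τ = 418 × 0.22 = 91.96 N·m clockwise.
Net moment of known loads = 588 N·m clockwise.
An unknown mass m at 6.27 m has arm 1.57 m; its moment is m·g·1.57 counterclockwise.
For rotational equilibrium, m × 10 × 1.57 = 588, so m = 588 / (10 × 1.57) = 37.5 kg.

m ≈ 37.5 kg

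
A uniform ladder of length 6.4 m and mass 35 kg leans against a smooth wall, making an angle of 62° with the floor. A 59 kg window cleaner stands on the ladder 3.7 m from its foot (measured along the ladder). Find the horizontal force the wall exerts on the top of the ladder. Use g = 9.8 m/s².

Sum moments about the foot of the ladder (the floor normal and friction both act there and drop out).
Ladder weight 35×9.8 = 343 N acts at 3.2 m along the ladder; its horizontal arm is 3.2·cos62° = 1.502 m → τ = 515.2 N·m clockwise.
Window cleaner: 59×9.8 = 578.2 N at 3.7 m → arm 1.737 m → τ = 1004 N·m clockwise.
Wall normal N acts horizontally at the top; its moment arm is the height L sinθ = 6.4·sin62° = 5.651 m, counterclockwise.
For rotational equilibrium, N × 5.651 = 1519, so N = 269 N.

N_wall ≈ 269 N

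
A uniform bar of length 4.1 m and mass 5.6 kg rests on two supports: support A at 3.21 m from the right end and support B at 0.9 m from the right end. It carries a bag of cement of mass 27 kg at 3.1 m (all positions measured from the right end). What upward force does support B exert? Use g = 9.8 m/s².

Taking torques about support A:
Beam weight: 5.6 × 9.8 = 54.88 N down at 2.05 m → arm 1.16 m, τ = 54.88 × 1.16 = 63.66 N·m clockwise.
Bag of cement: 27 × 9.8 = 264.6 N down at 3.1 m → arm 0.11 m, τ = 264.6 × 0.11 = 29.11 N·m clockwise.
Net load moment about support A = 92.77 N·m clockwise.
Reaction R at support B is upward at 0.9 m, arm 2.31 m → moment R × 2.31 counterclockwise.
Setting net torque to zero: R × 2.31 = 92.77 → R = 40.2 N.

R_B ≈ 40.2 N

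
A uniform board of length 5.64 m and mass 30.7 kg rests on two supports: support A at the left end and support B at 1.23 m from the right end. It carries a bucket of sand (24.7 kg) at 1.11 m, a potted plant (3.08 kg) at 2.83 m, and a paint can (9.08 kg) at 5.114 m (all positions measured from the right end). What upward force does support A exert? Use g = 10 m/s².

Sum moments about support B (its reaction then has zero moment arm).
Beam weight: 30.7 × 10 = 307 N down at 2.82 m → arm 1.59 m, τ = 307 × 1.59 = 488.1 N·m counterclockwise.
Bucket of sand: 24.7 × 10 = 247 N down at 1.11 m → arm 0.12 m, τ = 247 × 0.12 = 29.64 N·m clockwise.
Potted plant: 3.08 × 10 = 30.8 N down at 2.83 m → arm 1.6 m, τ = 30.8 × 1.6 = 49.28 N·m counterclockwise.
Paint can: 9.08 × 10 = 90.8 N down at 5.114 m → arm 3.884 m, τ = 90.8 × 3.884 = 352.7 N·m counterclockwise.
Net load moment about support B = 860.4 N·m counterclockwise.
Reaction R at support A is upward at 5.64 m, arm 4.41 m → moment R × 4.41 clockwise.
For rotational equilibrium, R × 4.41 = 860.4, so R = 195 N.

R_A ≈ 195 N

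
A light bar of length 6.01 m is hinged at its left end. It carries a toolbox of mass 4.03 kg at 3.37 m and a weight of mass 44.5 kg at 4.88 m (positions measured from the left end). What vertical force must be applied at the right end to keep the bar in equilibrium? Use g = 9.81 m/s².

Sum moments about the left end (the unknown pivot reaction has zero arm there).
Toolbox: 4.03 × 9.81 = 39.53 N down at 3.37 m → arm 3.37 m, τ = 39.53 × 3.37 = 133.2 N·m clockwise.
Weight: 44.5 × 9.81 = 436.5 N down at 4.88 m → arm 4.88 m, τ = 436.5 × 4.88 = 2130 N·m clockwise.
Net moment of the loads = 2263 N·m clockwise.
The upward force F acts at the right end, arm 6.01 m, giving F × 6.01 counterclockwise.
Setting net torque to zero: F × 6.01 = 2263 → F = 2263 / 6.01 = 377 N.

F ≈ 377 N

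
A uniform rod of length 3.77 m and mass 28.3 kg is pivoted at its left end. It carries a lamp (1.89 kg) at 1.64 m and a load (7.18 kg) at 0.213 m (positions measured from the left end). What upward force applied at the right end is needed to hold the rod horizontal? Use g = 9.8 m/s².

Choose the left end as the axis so the unknown pivot reaction has zero arm there.
Beam weight: 28.3 × 9.8 = 277.3 N down at 1.885 m → arm 1.885 m, τ = 277.3 × 1.885 = 522.7 N·m clockwise.
Lamp: 1.89 × 9.8 = 18.52 N down at 1.64 m → arm 1.64 m, τ = 18.52 × 1.64 = 30.37 N·m clockwise.
Load: 7.18 × 9.8 = 70.36 N down at 0.213 m → arm 0.213 m, τ = 70.36 × 0.213 = 14.99 N·m clockwise.
Net moment of the loads = 568.1 N·m clockwise.
The upward force F acts at the right end, arm 3.77 m, giving F × 3.77 counterclockwise.
Στ = 0 ⇒ F × 3.77 = 568.1 ⇒ F = 568.1 / 3.77 = 151 N.

F ≈ 151 N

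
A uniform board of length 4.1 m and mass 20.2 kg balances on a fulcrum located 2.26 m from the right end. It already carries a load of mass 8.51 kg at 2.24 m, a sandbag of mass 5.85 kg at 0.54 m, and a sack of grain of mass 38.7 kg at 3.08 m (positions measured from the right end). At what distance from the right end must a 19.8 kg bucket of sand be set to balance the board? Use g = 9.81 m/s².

x ≈ 1.39 m from the right end

Take moments about the fulcrum (at 2.26 m from the right end).
Beam weight: 20.2 × 9.81 = 198.2 N down at 2.05 m → arm 0.21 m, τ = 198.2 × 0.21 = 41.62 N·m clockwise.
Load: 8.51 × 9.81 = 83.48 N down at 2.24 m → arm 0.02 m, τ = 83.48 × 0.02 = 1.67 N·m clockwise.
Sandbag: 5.85 × 9.81 = 57.39 N down at 0.54 m → arm 1.72 m, τ = 57.39 × 1.72 = 98.71 N·m clockwise.
Sack of grain: 38.7 × 9.81 = 379.6 N down at 3.08 m → arm 0.82 m, τ = 379.6 × 0.82 = 311.3 N·m counterclockwise.
Net moment of existing loads = 169.3 N·m counterclockwise.
The bucket of sand weighs 19.8 × 9.81 = 194.2 N and must supply an equal clockwise moment, so its lever arm about the fulcrum is 169.3 / 194.2 = 0.872 m.
That puts it at 2.26 − 0.872 = 1.39 m from the right end.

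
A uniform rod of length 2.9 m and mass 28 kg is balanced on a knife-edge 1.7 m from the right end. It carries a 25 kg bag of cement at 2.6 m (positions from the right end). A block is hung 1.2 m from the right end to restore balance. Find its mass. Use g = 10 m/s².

About the knife-edge (at 1.7 m from the right end):
Beam weight: 28 × 10 = 280 N down at 1.45 m → arm 0.25 m, τ = 280 × 0.25 = 70 N·m clockwise.
Bag of cement: 25 × 10 = 250 N down at 2.6 m → arm 0.9 m, τ = 250 × 0.9 = 225 N·m counterclockwise.
Net moment of known loads = 155 N·m counterclockwise.
An unknown mass m at 1.2 m has arm 0.5 m; its moment is m·g·0.5 clockwise.
Balancing moments: m × 10 × 0.5 = 155, giving m = 155 / (10 × 0.5) = 31 kg.

m ≈ 31 kg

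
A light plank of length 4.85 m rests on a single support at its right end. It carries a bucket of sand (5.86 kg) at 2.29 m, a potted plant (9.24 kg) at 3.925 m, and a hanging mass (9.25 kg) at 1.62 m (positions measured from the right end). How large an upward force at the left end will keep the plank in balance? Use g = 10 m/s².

F ≈ 133 N

Choose the right end as the axis so the unknown pivot reaction has zero arm there.
Bucket of sand: 5.86 × 10 = 58.6 N down at 2.29 m → arm 2.29 m, τ = 58.6 × 2.29 = 134.2 N·m counterclockwise.
Potted plant: 9.24 × 10 = 92.4 N down at 3.925 m → arm 3.925 m, τ = 92.4 × 3.925 = 362.7 N·m counterclockwise.
Hanging mass: 9.25 × 10 = 92.5 N down at 1.62 m → arm 1.62 m, τ = 92.5 × 1.62 = 149.9 N·m counterclockwise.
Net moment of the loads = 646.8 N·m counterclockwise.
The upward force F acts at the left end, arm 4.85 m, giving F × 4.85 clockwise.
Balancing moments: F × 4.85 = 646.8, giving F = 646.8 / 4.85 = 133 N.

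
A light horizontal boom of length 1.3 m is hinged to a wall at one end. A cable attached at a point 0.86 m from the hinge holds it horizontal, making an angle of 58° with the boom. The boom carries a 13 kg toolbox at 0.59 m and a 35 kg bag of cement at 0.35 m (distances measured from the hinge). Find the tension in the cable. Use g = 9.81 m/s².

T ≈ 268 N

Taking torques about the hinge:
Toolbox: 13 × 9.81 = 127.5 N down at 0.59 m → arm 0.59 m, τ = 127.5 × 0.59 = 75.22 N·m clockwise.
Bag of cement: 35 × 9.81 = 343.4 N down at 0.35 m → arm 0.35 m, τ = 343.4 × 0.35 = 120.2 N·m clockwise.
Total clockwise load moment = 195.4 N·m.
The cable tension T acts at 0.86 m; only its component perpendicular to the boom, T sinθ, produces torque. sin 58° = 0.848.
For rotational equilibrium, T × 0.86 × 0.848 = 195.4, so T = 195.4 / 0.7293 = 268 N.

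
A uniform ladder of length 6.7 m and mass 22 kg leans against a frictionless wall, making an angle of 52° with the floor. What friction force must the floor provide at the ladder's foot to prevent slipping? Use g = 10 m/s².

Choose the foot of the ladder as the axis so the floor normal and friction both act there and drop out.
Ladder weight 22×10 = 220 N acts at 3.35 m along the ladder; its horizontal arm is 3.35·cos52° = 2.062 m → τ = 453.6 N·m clockwise.
Wall normal N acts horizontally at the top; its moment arm is the height L sinθ = 6.7·sin52° = 5.28 m, counterclockwise.
Setting net torque to zero: N × 5.28 = 453.6 → N = 85.9 N.
ΣFx = 0: friction at the foot balances the wall's push, so f = N_wall = 85.9 N.

f ≈ 85.9 N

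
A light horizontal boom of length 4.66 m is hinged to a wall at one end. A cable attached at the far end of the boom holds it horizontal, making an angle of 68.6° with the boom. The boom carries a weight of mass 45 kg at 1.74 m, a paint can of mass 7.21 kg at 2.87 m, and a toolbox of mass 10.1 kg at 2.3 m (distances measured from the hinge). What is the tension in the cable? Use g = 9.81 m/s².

About the hinge:
Weight: 45 × 9.81 = 441.5 N down at 1.74 m → arm 1.74 m, τ = 441.5 × 1.74 = 768.2 N·m clockwise.
Paint can: 7.21 × 9.81 = 70.73 N down at 2.87 m → arm 2.87 m, τ = 70.73 × 2.87 = 203 N·m clockwise.
Toolbox: 10.1 × 9.81 = 99.08 N down at 2.3 m → arm 2.3 m, τ = 99.08 × 2.3 = 227.9 N·m clockwise.
Total clockwise load moment = 1199 N·m.
The cable tension T acts at 4.66 m; only its component perpendicular to the boom, T sinθ, produces torque. sin 68.6° = 0.9311.
Balancing moments: T × 4.66 × 0.9311 = 1199, giving T = 1199 / 4.339 = 276 N.

T ≈ 276 N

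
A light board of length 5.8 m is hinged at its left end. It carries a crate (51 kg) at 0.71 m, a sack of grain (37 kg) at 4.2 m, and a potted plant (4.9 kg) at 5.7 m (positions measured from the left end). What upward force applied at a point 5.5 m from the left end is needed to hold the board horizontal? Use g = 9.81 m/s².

F ≈ 392 N

Taking torques about the left end:
Crate: 51 × 9.81 = 500.3 N down at 0.71 m → arm 0.71 m, τ = 500.3 × 0.71 = 355.2 N·m clockwise.
Sack of grain: 37 × 9.81 = 363 N down at 4.2 m → arm 4.2 m, τ = 363 × 4.2 = 1525 N·m clockwise.
Potted plant: 4.9 × 9.81 = 48.07 N down at 5.7 m → arm 5.7 m, τ = 48.07 × 5.7 = 274 N·m clockwise.
Net moment of the loads = 2154 N·m clockwise.
The upward force F acts at a point 5.5 m from the left end, arm 5.5 m, giving F × 5.5 counterclockwise.
Balancing moments: F × 5.5 = 2154, giving F = 2154 / 5.5 = 392 N.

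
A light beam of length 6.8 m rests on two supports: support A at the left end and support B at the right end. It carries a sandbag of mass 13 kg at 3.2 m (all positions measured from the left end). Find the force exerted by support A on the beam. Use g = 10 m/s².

R_A ≈ 68.8 N

Take moments about support B.
Sandbag: 13 × 10 = 130 N down at 3.2 m → arm 3.6 m, τ = 130 × 3.6 = 468 N·m counterclockwise.
Net load moment about support B = 468 N·m counterclockwise.
Reaction R at support A is upward at 0 m, arm 6.8 m → moment R × 6.8 clockwise.
For rotational equilibrium, R × 6.8 = 468, so R = 68.8 N.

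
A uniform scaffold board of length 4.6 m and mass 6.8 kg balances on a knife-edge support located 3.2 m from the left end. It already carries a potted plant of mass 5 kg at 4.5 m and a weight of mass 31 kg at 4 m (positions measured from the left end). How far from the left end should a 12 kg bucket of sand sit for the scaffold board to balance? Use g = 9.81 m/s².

Taking torques about the knife-edge support (at 3.2 m from the left end):
Beam weight: 6.8 × 9.81 = 66.71 N down at 2.3 m → arm 0.9 m, τ = 66.71 × 0.9 = 60.04 N·m counterclockwise.
Potted plant: 5 × 9.81 = 49.05 N down at 4.5 m → arm 1.3 m, τ = 49.05 × 1.3 = 63.77 N·m clockwise.
Weight: 31 × 9.81 = 304.1 N down at 4 m → arm 0.8 m, τ = 304.1 × 0.8 = 243.3 N·m clockwise.
Net moment of existing loads = 247 N·m clockwise.
The bucket of sand weighs 12 × 9.81 = 117.7 N and must supply an equal counterclockwise moment, so its lever arm about the knife-edge support is 247 / 117.7 = 2.1 m.
That puts it at 3.2 − 2.1 = 1.1 m from the left end.

x ≈ 1.1 m from the left end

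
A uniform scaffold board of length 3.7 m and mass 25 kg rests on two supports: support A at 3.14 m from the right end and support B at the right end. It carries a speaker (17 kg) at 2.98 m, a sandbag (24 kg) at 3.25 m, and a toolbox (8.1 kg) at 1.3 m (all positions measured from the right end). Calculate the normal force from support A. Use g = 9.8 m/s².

About support B:
Beam weight: 25 × 9.8 = 245 N down at 1.85 m → arm 1.85 m, τ = 245 × 1.85 = 453.2 N·m counterclockwise.
Speaker: 17 × 9.8 = 166.6 N down at 2.98 m → arm 2.98 m, τ = 166.6 × 2.98 = 496.5 N·m counterclockwise.
Sandbag: 24 × 9.8 = 235.2 N down at 3.25 m → arm 3.25 m, τ = 235.2 × 3.25 = 764.4 N·m counterclockwise.
Toolbox: 8.1 × 9.8 = 79.38 N down at 1.3 m → arm 1.3 m, τ = 79.38 × 1.3 = 103.2 N·m counterclockwise.
Net load moment about support B = 1817 N·m counterclockwise.
Reaction R at support A is upward at 3.14 m, arm 3.14 m → moment R × 3.14 clockwise.
Στ = 0 ⇒ R × 3.14 = 1817 ⇒ R = 579 N.

R_A ≈ 579 N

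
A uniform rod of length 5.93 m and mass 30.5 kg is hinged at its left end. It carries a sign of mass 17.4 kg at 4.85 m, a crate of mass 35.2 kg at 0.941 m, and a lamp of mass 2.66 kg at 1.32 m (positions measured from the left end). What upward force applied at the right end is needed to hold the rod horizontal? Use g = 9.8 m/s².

Sum moments about the left end (the unknown pivot reaction has zero arm there).
Beam weight: 30.5 × 9.8 = 298.9 N down at 2.965 m → arm 2.965 m, τ = 298.9 × 2.965 = 886.2 N·m clockwise.
Sign: 17.4 × 9.8 = 170.5 N down at 4.85 m → arm 4.85 m, τ = 170.5 × 4.85 = 826.9 N·m clockwise.
Crate: 35.2 × 9.8 = 345 N down at 0.941 m → arm 0.941 m, τ = 345 × 0.941 = 324.6 N·m clockwise.
Lamp: 2.66 × 9.8 = 26.07 N down at 1.32 m → arm 1.32 m, τ = 26.07 × 1.32 = 34.41 N·m clockwise.
Net moment of the loads = 2072 N·m clockwise.
The upward force F acts at the right end, arm 5.93 m, giving F × 5.93 counterclockwise.
Setting net torque to zero: F × 5.93 = 2072 → F = 2072 / 5.93 = 349 N.

F ≈ 349 N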